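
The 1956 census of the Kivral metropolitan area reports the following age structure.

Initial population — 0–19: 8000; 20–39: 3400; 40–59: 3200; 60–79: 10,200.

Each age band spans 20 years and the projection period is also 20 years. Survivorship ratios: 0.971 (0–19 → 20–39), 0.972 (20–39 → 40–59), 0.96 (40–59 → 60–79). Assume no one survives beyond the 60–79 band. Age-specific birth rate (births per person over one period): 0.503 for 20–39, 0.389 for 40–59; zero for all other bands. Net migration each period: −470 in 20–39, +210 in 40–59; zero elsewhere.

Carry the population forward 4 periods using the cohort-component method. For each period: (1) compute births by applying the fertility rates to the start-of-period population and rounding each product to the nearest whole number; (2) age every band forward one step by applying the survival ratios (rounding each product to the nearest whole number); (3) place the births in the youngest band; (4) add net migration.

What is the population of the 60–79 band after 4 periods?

After projecting period 1:
Births: 3400 × 0.503 = 1710  |  3200 × 0.389 = 1245 — total 2955
20–39: 8000 × 0.971 = 7768
40–59: 3400 × 0.972 = 3305
60–79: 3200 × 0.96 = 3072
Net migration: 20–39 − 470 → 7298; 40–59 + 210 → 3515
End of period: [2955, 7298, 3515, 3072]
After projecting period 2:
Births: 7298 × 0.503 = 3671  |  3515 × 0.389 = 1367 — total 5038
20–39: 2955 × 0.971 = 2869
40–59: 7298 × 0.972 = 7094
60–79: 3515 × 0.96 = 3374
Net migration: 20–39 − 470 → 2399; 40–59 + 210 → 7304
End of period: [5038, 2399, 7304, 3374]
After projecting period 3:
Births: 2399 × 0.503 = 1207  |  7304 × 0.389 = 2841 — total 4048
20–39: 5038 × 0.971 = 4892
40–59: 2399 × 0.972 = 2332
60–79: 7304 × 0.96 = 7012
Net migration: 20–39 − 470 → 4422; 40–59 + 210 → 2542
End of period: [4048, 4422, 2542, 7012]
After projecting period 4:
Births: 4422 × 0.503 = 2224  |  2542 × 0.389 = 989 — total 3213
20–39: 4048 × 0.971 = 3931
40–59: 4422 × 0.972 = 4298
60–79: 2542 × 0.96 = 2440
Net migration: 20–39 − 470 → 3461; 40–59 + 210 → 4508
End of period: [3213, 3461, 4508, 2440]

2440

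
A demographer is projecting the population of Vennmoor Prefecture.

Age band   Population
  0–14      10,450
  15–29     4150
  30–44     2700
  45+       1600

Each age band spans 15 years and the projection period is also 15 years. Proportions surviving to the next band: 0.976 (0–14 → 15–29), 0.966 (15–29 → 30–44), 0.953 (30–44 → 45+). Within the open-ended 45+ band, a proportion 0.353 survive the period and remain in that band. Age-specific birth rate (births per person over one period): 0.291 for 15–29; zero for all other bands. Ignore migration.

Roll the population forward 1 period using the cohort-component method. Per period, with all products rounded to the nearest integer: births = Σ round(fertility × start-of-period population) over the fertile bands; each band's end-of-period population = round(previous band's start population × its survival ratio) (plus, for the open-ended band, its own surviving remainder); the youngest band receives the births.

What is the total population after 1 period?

18554

Numbering the bands 1..4 from youngest to oldest:
[period 1]
Births: 4150 * 0.291 = 1208
Band 2: 10450 * 0.976 = 10199
Band 3: 4150 * 0.966 = 4009
Band 4: 2700 * 0.953 + 1600 * 0.353 = 2573 + 565 = 3138
→ [1208, 10199, 4009, 3138]
Total after period 1: 1208 + 10199 + 4009 + 3138 = 18554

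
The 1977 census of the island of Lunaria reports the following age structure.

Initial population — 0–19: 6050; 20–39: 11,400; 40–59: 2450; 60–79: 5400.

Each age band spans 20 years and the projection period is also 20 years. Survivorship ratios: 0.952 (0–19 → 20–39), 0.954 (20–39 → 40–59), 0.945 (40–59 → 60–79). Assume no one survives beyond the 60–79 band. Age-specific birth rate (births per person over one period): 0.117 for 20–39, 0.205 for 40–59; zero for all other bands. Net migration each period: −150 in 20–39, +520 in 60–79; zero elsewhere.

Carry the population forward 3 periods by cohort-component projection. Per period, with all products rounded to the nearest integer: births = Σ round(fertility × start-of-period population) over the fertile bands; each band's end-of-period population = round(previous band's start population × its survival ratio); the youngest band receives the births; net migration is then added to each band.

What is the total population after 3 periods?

10983

After projecting period 1:
Births: 11400 * 0.117 = 1334 ; 2450 * 0.205 = 502 → 1836
20–39: 6050 * 0.952 = 5760
40–59: 11400 * 0.954 = 10876
60–79: 2450 * 0.945 = 2315
Net migration: 20–39 − 150 → 5610; 60–79 + 520 → 2835
End of period: [1836, 5610, 10876, 2835]
After projecting period 2:
Births: 5610 * 0.117 = 656 ; 10876 * 0.205 = 2230 → 2886
20–39: 1836 * 0.952 = 1748
40–59: 5610 * 0.954 = 5352
60–79: 10876 * 0.945 = 10278
Net migration: 20–39 − 150 → 1598; 60–79 + 520 → 10798
End of period: [2886, 1598, 5352, 10798]
After projecting period 3:
Births: 1598 * 0.117 = 187 ; 5352 * 0.205 = 1097 → 1284
20–39: 2886 * 0.952 = 2747
40–59: 1598 * 0.954 = 1524
60–79: 5352 * 0.945 = 5058
Net migration: 20–39 − 150 → 2597; 60–79 + 520 → 5578
End of period: [1284, 2597, 1524, 5578]
Total after period 3: 1284 + 2597 + 1524 + 5578 = 10983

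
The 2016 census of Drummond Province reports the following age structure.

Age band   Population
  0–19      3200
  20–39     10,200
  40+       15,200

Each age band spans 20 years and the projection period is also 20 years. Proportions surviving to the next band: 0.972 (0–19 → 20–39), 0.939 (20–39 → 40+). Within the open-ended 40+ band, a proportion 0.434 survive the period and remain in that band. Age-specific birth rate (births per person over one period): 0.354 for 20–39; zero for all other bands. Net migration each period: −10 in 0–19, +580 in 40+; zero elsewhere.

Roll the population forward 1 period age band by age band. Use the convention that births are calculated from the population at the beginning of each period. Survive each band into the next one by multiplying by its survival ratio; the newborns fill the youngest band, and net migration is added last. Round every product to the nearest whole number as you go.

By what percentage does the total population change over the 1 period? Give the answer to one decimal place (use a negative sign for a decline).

-18.0

Numbering the groups 1..3 from youngest to oldest:
After projecting period 1:
Births: 10200 * 0.354 = 3611
Group 2: 3200 * 0.972 = 3110
Group 3: 10200 * 0.939 + 15200 * 0.434 = 9578 + 6597 = 16175
Net migration: Group 1 − 10 → 3601; Group 3 + 580 → 16755
→ [3601, 3110, 16755]
Total: 28600 → 23466; change = -5134; percentage change = -18.0%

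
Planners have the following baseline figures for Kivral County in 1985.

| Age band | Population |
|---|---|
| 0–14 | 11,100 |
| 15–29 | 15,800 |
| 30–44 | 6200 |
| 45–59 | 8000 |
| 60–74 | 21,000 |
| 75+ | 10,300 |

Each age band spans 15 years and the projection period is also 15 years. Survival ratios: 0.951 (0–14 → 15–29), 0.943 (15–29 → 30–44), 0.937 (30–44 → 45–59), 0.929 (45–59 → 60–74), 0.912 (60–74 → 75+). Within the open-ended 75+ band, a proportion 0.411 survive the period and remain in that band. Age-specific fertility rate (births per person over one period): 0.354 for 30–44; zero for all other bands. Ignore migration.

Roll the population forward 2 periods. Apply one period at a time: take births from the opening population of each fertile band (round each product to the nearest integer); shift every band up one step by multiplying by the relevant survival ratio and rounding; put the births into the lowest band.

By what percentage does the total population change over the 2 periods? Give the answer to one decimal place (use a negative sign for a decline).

-26.7

(Bands numbered youngest = 1 to oldest = 6.)
After projecting period 1:
Births: 6200 × 0.354 = 2195
Band 2: 11100 × 0.951 = 10556
Band 3: 15800 × 0.943 = 14899
Band 4: 6200 × 0.937 = 5809
Band 5: 8000 × 0.929 = 7432
Band 6: 21000 × 0.912 + 10300 × 0.411 = 19152 + 4233 = 23385
End of period: [2195, 10556, 14899, 5809, 7432, 23385]
After projecting period 2:
Births: 14899 × 0.354 = 5274
Band 2: 2195 × 0.951 = 2087
Band 3: 10556 × 0.943 = 9954
Band 4: 14899 × 0.937 = 13960
Band 5: 5809 × 0.929 = 5397
Band 6: 7432 × 0.912 + 23385 × 0.411 = 6778 + 9611 = 16389
End of period: [5274, 2087, 9954, 13960, 5397, 16389]
Total: 72400 → 53061; change = -19339; percentage change = -26.7%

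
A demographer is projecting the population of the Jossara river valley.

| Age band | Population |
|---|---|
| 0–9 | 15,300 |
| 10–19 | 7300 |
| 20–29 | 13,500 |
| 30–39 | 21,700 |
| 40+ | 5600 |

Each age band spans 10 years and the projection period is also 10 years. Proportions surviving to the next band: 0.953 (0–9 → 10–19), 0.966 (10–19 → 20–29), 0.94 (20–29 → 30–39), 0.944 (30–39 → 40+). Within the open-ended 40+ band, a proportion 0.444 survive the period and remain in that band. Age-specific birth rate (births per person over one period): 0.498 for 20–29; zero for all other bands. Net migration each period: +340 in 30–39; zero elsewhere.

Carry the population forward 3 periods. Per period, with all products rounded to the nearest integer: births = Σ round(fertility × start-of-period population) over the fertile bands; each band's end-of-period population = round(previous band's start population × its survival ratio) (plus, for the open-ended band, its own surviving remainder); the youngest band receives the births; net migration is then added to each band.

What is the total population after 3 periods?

46699

Numbering the groups 1..5 from youngest to oldest:
[period 1]
Births: 13500 * 0.498 = 6723
Group 2: 15300 * 0.953 = 14581
Group 3: 7300 * 0.966 = 7052
Group 4: 13500 * 0.94 = 12690
Group 5: 21700 * 0.944 + 5600 * 0.444 = 20485 + 2486 = 22971
Net migration: Group 4 + 340 → 13030
Giving 6723 / 14581 / 7052 / 13030 / 22971.
[period 2]
Births: 7052 * 0.498 = 3512
Group 2: 6723 * 0.953 = 6407
Group 3: 14581 * 0.966 = 14085
Group 4: 7052 * 0.94 = 6629
Group 5: 13030 * 0.944 + 22971 * 0.444 = 12300 + 10199 = 22499
Net migration: Group 4 + 340 → 6969
Giving 3512 / 6407 / 14085 / 6969 / 22499.
[period 3]
Births: 14085 * 0.498 = 7014
Group 2: 3512 * 0.953 = 3347
Group 3: 6407 * 0.966 = 6189
Group 4: 14085 * 0.94 = 13240
Group 5: 6969 * 0.944 + 22499 * 0.444 = 6579 + 9990 = 16569
Net migration: Group 4 + 340 → 13580
Giving 7014 / 3347 / 6189 / 13580 / 16569.
Total after period 3: 7014 + 3347 + 6189 + 13580 + 16569 = 46699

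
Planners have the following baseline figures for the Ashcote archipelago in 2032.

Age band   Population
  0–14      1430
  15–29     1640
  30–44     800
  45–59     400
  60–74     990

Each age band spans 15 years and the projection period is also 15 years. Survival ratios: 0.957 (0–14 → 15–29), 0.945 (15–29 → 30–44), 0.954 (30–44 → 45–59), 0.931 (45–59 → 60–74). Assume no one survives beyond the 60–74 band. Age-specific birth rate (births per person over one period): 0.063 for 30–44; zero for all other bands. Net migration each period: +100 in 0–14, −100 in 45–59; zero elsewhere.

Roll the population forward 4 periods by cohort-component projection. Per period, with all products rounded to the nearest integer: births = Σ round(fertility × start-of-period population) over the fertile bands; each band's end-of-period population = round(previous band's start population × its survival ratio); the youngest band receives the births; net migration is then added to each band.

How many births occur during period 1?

After projecting period 1:
Births: 800 × 0.063 = 50
15–29: 1430 × 0.957 = 1369
30–44: 1640 × 0.945 = 1550
45–59: 800 × 0.954 = 763
60–74: 400 × 0.931 = 372
Net migration: 0–14 + 100 → 150; 45–59 − 100 → 663
→ [150, 1369, 1550, 663, 372]

50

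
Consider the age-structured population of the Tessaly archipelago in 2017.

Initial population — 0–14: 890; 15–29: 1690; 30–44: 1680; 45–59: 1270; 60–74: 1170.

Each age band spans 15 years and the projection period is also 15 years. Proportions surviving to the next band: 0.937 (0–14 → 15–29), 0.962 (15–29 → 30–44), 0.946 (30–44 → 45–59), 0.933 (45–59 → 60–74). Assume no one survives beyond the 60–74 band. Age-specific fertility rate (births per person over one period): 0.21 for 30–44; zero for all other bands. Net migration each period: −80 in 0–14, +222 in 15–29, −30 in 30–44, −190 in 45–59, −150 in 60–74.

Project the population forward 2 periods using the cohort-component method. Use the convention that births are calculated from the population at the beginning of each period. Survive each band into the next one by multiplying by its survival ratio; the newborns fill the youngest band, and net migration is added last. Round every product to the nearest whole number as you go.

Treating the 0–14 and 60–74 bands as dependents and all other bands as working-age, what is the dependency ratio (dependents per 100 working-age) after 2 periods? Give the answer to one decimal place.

Numbering the bands 1..5 from youngest to oldest:
After projecting period 1:
Births: 1680 * 0.21 = 353
Band 2: 890 * 0.937 = 834
Band 3: 1690 * 0.962 = 1626
Band 4: 1680 * 0.946 = 1589
Band 5: 1270 * 0.933 = 1185
Net migration: Band 1 − 80 → 273; Band 2 + 222 → 1056; Band 3 − 30 → 1596; Band 4 − 190 → 1399; Band 5 − 150 → 1035
Giving 273 / 1056 / 1596 / 1399 / 1035.
After projecting period 2:
Births: 1596 * 0.21 = 335
Band 2: 273 * 0.937 = 256
Band 3: 1056 * 0.962 = 1016
Band 4: 1596 * 0.946 = 1510
Band 5: 1399 * 0.933 = 1305
Net migration: Band 1 − 80 → 255; Band 2 + 222 → 478; Band 3 − 30 → 986; Band 4 − 190 → 1320; Band 5 − 150 → 1155
Giving 255 / 478 / 986 / 1320 / 1155.
Dependents (band 0–14 + band 60–74) = 255 + 1155 = 1410; working-age = 2784; ratio = 1410/2784 × 100 = 50.6

50.6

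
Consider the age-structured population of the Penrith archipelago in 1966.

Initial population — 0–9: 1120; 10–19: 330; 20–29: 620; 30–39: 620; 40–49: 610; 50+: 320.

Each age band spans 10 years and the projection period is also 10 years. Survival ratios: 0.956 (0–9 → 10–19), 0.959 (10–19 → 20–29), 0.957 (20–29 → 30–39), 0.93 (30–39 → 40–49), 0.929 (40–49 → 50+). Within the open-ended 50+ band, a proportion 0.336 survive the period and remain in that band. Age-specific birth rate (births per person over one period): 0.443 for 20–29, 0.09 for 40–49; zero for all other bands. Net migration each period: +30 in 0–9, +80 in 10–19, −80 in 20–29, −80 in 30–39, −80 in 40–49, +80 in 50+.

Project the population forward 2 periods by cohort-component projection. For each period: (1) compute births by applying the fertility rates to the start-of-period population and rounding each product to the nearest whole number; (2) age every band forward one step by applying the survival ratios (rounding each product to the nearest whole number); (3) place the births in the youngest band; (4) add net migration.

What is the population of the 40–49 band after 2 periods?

— Period 1 —
Births: 620 × 0.443 = 275, 610 × 0.09 = 55 → 330
10–19: 1120 × 0.956 = 1071
20–29: 330 × 0.959 = 316
30–39: 620 × 0.957 = 593
40–49: 620 × 0.93 = 577
50+: 610 × 0.929 + 320 × 0.336 = 567 + 108 = 675
Net migration: 0–9 + 30 → 360; 10–19 + 80 → 1151; 20–29 − 80 → 236; 30–39 − 80 → 513; 40–49 − 80 → 497; 50+ + 80 → 755
Giving 360 / 1151 / 236 / 513 / 497 / 755.
— Period 2 —
Births: 236 × 0.443 = 105, 497 × 0.09 = 45 → 150
10–19: 360 × 0.956 = 344
20–29: 1151 × 0.959 = 1104
30–39: 236 × 0.957 = 226
40–49: 513 × 0.93 = 477
50+: 497 × 0.929 + 755 × 0.336 = 462 + 254 = 716
Net migration: 0–9 + 30 → 180; 10–19 + 80 → 424; 20–29 − 80 → 1024; 30–39 − 80 → 146; 40–49 − 80 → 397; 50+ + 80 → 796
Giving 180 / 424 / 1024 / 146 / 397 / 796.

397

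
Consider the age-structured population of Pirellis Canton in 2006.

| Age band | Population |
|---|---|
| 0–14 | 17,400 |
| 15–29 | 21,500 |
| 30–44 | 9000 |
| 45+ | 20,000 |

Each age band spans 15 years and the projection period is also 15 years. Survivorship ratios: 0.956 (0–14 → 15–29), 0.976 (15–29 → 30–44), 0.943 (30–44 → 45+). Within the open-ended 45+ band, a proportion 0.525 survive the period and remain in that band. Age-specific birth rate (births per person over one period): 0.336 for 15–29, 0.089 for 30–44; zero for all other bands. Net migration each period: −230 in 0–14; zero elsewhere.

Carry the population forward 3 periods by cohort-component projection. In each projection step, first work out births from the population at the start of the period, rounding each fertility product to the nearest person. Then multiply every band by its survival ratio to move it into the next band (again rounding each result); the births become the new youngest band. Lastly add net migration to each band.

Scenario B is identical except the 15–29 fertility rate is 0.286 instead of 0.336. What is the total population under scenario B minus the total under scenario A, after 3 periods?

-2465

Call the bands 1 to 4, youngest first.
Period 1:
Births: 21500 * 0.336 = 7224, 9000 * 0.089 = 801 → total 8025
Band 2: 17400 * 0.956 = 16634
Band 3: 21500 * 0.976 = 20984
Band 4: 9000 * 0.943 + 20000 * 0.525 = 8487 + 10500 = 18987
Net migration: Band 1 − 230 → 7795
Population now: 0–14=7795, 15–29=16634, 30–44=20984, 45+=18987
Period 2:
Births: 16634 * 0.336 = 5589, 20984 * 0.089 = 1868 → total 7457
Band 2: 7795 * 0.956 = 7452
Band 3: 16634 * 0.976 = 16235
Band 4: 20984 * 0.943 + 18987 * 0.525 = 19788 + 9968 = 29756
Net migration: Band 1 − 230 → 7227
Population now: 0–14=7227, 15–29=7452, 30–44=16235, 45+=29756
Period 3:
Births: 7452 * 0.336 = 2504, 16235 * 0.089 = 1445 → total 3949
Band 2: 7227 * 0.956 = 6909
Band 3: 7452 * 0.976 = 7273
Band 4: 16235 * 0.943 + 29756 * 0.525 = 15310 + 15622 = 30932
Net migration: Band 1 − 230 → 3719
Population now: 0–14=3719, 15–29=6909, 30–44=7273, 45+=30932
Scenario A total after 3 periods: 48833
Scenario B projection —
Period 1:
Births: 21500 * 0.286 = 6149, 9000 * 0.089 = 801 → total 6950
Band 2: 17400 * 0.956 = 16634
Band 3: 21500 * 0.976 = 20984
Band 4: 9000 * 0.943 + 20000 * 0.525 = 8487 + 10500 = 18987
Net migration: Band 1 − 230 → 6720
Population now: 0–14=6720, 15–29=16634, 30–44=20984, 45+=18987
Period 2:
Births: 16634 * 0.286 = 4757, 20984 * 0.089 = 1868 → total 6625
Band 2: 6720 * 0.956 = 6424
Band 3: 16634 * 0.976 = 16235
Band 4: 20984 * 0.943 + 18987 * 0.525 = 19788 + 9968 = 29756
Net migration: Band 1 − 230 → 6395
Population now: 0–14=6395, 15–29=6424, 30–44=16235, 45+=29756
Period 3:
Births: 6424 * 0.286 = 1837, 16235 * 0.089 = 1445 → total 3282
Band 2: 6395 * 0.956 = 6114
Band 3: 6424 * 0.976 = 6270
Band 4: 16235 * 0.943 + 29756 * 0.525 = 15310 + 15622 = 30932
Net migration: Band 1 − 230 → 3052
Population now: 0–14=3052, 15–29=6114, 30–44=6270, 45+=30932
Scenario B total after 3 periods: 46368
Difference B − A = 46368 − 48833 = -2465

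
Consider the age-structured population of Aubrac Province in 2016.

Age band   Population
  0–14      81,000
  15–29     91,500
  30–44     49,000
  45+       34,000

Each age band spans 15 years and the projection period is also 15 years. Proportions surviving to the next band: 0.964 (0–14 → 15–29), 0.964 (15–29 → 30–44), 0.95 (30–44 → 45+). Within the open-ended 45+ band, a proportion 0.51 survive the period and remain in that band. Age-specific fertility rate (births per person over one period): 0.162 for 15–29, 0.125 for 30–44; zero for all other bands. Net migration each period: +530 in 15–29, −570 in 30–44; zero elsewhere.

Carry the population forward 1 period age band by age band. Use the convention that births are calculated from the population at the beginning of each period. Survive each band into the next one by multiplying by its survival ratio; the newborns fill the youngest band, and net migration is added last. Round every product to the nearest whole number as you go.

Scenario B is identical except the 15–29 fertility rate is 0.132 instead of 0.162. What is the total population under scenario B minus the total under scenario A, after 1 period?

-2745

(Groups numbered youngest = 1 to oldest = 4.)
After projecting period 1:
Births: 91500 × 0.162 = 14823  |  49000 × 0.125 = 6125 → total 20948
Group 2: 81000 × 0.964 = 78084
Group 3: 91500 × 0.964 = 88206
Group 4: 49000 × 0.95 + 34000 × 0.51 = 46550 + 17340 = 63890
Net migration: Group 2 + 530 → 78614; Group 3 − 570 → 87636
Population now: 0–14=20948, 15–29=78614, 30–44=87636, 45+=63890
Scenario A total after 1 period: 251088
Scenario B projection —
After projecting period 1:
Births: 91500 × 0.132 = 12078  |  49000 × 0.125 = 6125 → total 18203
Group 2: 81000 × 0.964 = 78084
Group 3: 91500 × 0.964 = 88206
Group 4: 49000 × 0.95 + 34000 × 0.51 = 46550 + 17340 = 63890
Net migration: Group 2 + 530 → 78614; Group 3 − 570 → 87636
Population now: 0–14=18203, 15–29=78614, 30–44=87636, 45+=63890
Scenario B total after 1 period: 248343
Difference B − A = 248343 − 251088 = -2745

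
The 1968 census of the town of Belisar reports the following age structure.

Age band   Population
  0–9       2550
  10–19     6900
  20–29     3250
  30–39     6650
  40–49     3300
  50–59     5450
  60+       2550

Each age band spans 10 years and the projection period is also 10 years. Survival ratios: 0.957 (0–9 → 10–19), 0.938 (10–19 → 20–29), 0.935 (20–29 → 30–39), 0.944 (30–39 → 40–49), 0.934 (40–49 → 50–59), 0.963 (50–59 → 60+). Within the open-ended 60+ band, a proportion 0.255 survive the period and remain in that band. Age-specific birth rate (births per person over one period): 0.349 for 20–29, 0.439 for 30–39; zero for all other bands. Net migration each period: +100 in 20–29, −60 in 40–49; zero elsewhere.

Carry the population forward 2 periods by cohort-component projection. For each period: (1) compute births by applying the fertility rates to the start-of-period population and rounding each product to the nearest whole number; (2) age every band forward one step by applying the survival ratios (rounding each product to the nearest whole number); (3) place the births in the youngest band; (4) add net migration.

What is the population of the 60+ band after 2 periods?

Period 1:
Births: 3250 * 0.349 = 1134, 6650 * 0.439 = 2919 — total 4053
10–19: 2550 * 0.957 = 2440
20–29: 6900 * 0.938 = 6472
30–39: 3250 * 0.935 = 3039
40–49: 6650 * 0.944 = 6278
50–59: 3300 * 0.934 = 3082
60+: 5450 * 0.963 + 2550 * 0.255 = 5248 + 650 = 5898
Net migration: 20–29 + 100 → 6572; 40–49 − 60 → 6218
Population now: 0–9=4053, 10–19=2440, 20–29=6572, 30–39=3039, 40–49=6218, 50–59=3082, 60+=5898
Period 2:
Births: 6572 * 0.349 = 2294, 3039 * 0.439 = 1334 — total 3628
10–19: 4053 * 0.957 = 3879
20–29: 2440 * 0.938 = 2289
30–39: 6572 * 0.935 = 6145
40–49: 3039 * 0.944 = 2869
50–59: 6218 * 0.934 = 5808
60+: 3082 * 0.963 + 5898 * 0.255 = 2968 + 1504 = 4472
Net migration: 20–29 + 100 → 2389; 40–49 − 60 → 2809
Population now: 0–9=3628, 10–19=3879, 20–29=2389, 30–39=6145, 40–49=2809, 50–59=5808, 60+=4472

4472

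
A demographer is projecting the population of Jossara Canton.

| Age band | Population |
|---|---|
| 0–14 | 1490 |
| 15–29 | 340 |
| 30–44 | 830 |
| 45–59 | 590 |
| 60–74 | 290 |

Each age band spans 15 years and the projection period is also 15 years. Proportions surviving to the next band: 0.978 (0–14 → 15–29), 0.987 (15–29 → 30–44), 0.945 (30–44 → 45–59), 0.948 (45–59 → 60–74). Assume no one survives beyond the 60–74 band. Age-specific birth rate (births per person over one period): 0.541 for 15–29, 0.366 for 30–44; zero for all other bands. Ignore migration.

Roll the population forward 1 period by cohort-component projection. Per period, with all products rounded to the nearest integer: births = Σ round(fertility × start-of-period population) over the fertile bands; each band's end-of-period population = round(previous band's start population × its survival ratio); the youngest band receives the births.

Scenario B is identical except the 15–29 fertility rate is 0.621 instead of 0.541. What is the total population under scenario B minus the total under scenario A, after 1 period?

Numbering the bands 1..5 from youngest to oldest:
[period 1]
Births: 340 × 0.541 = 184, 830 × 0.366 = 304 → 488
Band 2: 1490 × 0.978 = 1457
Band 3: 340 × 0.987 = 336
Band 4: 830 × 0.945 = 784
Band 5: 590 × 0.948 = 559
Population now: 0–14=488, 15–29=1457, 30–44=336, 45–59=784, 60–74=559
Scenario A total after 1 period: 3624
Scenario B projection —
[period 1]
Births: 340 × 0.621 = 211, 830 × 0.366 = 304 → 515
Band 2: 1490 × 0.978 = 1457
Band 3: 340 × 0.987 = 336
Band 4: 830 × 0.945 = 784
Band 5: 590 × 0.948 = 559
Population now: 0–14=515, 15–29=1457, 30–44=336, 45–59=784, 60–74=559
Scenario B total after 1 period: 3651
Difference B − A = 3651 − 3624 = 27

27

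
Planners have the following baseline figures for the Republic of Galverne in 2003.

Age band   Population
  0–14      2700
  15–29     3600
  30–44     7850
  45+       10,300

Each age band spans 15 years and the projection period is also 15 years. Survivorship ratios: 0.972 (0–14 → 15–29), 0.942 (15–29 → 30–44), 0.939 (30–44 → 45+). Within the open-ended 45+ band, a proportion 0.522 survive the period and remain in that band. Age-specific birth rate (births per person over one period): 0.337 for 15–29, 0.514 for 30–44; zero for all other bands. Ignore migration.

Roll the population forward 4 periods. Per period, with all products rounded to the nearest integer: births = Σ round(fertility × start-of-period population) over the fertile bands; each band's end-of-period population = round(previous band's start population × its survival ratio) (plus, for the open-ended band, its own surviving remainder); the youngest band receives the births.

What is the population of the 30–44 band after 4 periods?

(Groups numbered youngest = 1 to oldest = 4.)
Period 1:
Births: 3600 * 0.337 = 1213  |  7850 * 0.514 = 4035 → total 5248
Group 2: 2700 * 0.972 = 2624
Group 3: 3600 * 0.942 = 3391
Group 4: 7850 * 0.939 + 10300 * 0.522 = 7371 + 5377 = 12748
→ [5248, 2624, 3391, 12748]
Period 2:
Births: 2624 * 0.337 = 884  |  3391 * 0.514 = 1743 → total 2627
Group 2: 5248 * 0.972 = 5101
Group 3: 2624 * 0.942 = 2472
Group 4: 3391 * 0.939 + 12748 * 0.522 = 3184 + 6654 = 9838
→ [2627, 5101, 2472, 9838]
Period 3:
Births: 5101 * 0.337 = 1719  |  2472 * 0.514 = 1271 → total 2990
Group 2: 2627 * 0.972 = 2553
Group 3: 5101 * 0.942 = 4805
Group 4: 2472 * 0.939 + 9838 * 0.522 = 2321 + 5135 = 7456
→ [2990, 2553, 4805, 7456]
Period 4:
Births: 2553 * 0.337 = 860  |  4805 * 0.514 = 2470 → total 3330
Group 2: 2990 * 0.972 = 2906
Group 3: 2553 * 0.942 = 2405
Group 4: 4805 * 0.939 + 7456 * 0.522 = 4512 + 3892 = 8404
→ [3330, 2906, 2405, 8404]

2405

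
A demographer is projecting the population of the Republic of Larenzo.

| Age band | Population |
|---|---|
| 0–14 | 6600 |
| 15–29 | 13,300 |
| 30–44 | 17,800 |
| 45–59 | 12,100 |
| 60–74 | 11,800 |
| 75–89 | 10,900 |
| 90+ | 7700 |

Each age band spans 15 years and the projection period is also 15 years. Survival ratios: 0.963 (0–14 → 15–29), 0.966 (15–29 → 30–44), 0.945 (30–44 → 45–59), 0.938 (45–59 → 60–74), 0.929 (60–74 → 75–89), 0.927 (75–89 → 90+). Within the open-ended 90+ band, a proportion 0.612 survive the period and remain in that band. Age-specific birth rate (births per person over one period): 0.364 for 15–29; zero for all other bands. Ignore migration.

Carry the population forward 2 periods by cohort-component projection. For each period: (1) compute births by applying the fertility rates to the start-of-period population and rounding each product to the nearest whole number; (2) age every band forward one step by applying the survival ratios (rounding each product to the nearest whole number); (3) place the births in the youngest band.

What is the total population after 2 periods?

70808

Let group 1 be 0–14 through group 7 = 90+.
Period 1:
Births: 13300 * 0.364 = 4841
Group 2: 6600 * 0.963 = 6356
Group 3: 13300 * 0.966 = 12848
Group 4: 17800 * 0.945 = 16821
Group 5: 12100 * 0.938 = 11350
Group 6: 11800 * 0.929 = 10962
Group 7: 10900 * 0.927 + 7700 * 0.612 = 10104 + 4712 = 14816
Giving 4841 / 6356 / 12848 / 16821 / 11350 / 10962 / 14816.
Period 2:
Births: 6356 * 0.364 = 2314
Group 2: 4841 * 0.963 = 4662
Group 3: 6356 * 0.966 = 6140
Group 4: 12848 * 0.945 = 12141
Group 5: 16821 * 0.938 = 15778
Group 6: 11350 * 0.929 = 10544
Group 7: 10962 * 0.927 + 14816 * 0.612 = 10162 + 9067 = 19229
Giving 2314 / 4662 / 6140 / 12141 / 15778 / 10544 / 19229.
Total after period 2: 2314 + 4662 + 6140 + 12141 + 15778 + 10544 + 19229 = 70808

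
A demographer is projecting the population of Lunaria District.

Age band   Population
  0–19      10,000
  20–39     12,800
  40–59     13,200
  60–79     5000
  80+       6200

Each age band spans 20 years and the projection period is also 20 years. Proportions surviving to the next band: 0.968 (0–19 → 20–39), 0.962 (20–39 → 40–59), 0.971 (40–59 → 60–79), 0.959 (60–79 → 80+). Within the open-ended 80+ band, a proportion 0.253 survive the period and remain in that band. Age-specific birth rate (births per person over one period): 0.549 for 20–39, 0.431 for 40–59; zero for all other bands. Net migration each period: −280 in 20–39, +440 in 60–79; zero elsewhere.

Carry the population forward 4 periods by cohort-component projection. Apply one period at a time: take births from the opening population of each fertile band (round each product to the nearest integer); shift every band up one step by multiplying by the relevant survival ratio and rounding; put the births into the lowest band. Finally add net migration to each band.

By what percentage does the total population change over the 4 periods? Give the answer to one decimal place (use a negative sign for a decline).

Call the groups 1 to 5, youngest first.
Period 1:
Births: 12800 × 0.549 = 7027 ; 13200 × 0.431 = 5689 → total 12716
Group 2: 10000 × 0.968 = 9680
Group 3: 12800 × 0.962 = 12314
Group 4: 13200 × 0.971 = 12817
Group 5: 5000 × 0.959 + 6200 × 0.253 = 4795 + 1569 = 6364
Net migration: Group 2 − 280 → 9400; Group 4 + 440 → 13257
Population now: 0–19=12716, 20–39=9400, 40–59=12314, 60–79=13257, 80+=6364
Period 2:
Births: 9400 × 0.549 = 5161 ; 12314 × 0.431 = 5307 → total 10468
Group 2: 12716 × 0.968 = 12309
Group 3: 9400 × 0.962 = 9043
Group 4: 12314 × 0.971 = 11957
Group 5: 13257 × 0.959 + 6364 × 0.253 = 12713 + 1610 = 14323
Net migration: Group 2 − 280 → 12029; Group 4 + 440 → 12397
Population now: 0–19=10468, 20–39=12029, 40–59=9043, 60–79=12397, 80+=14323
Period 3:
Births: 12029 × 0.549 = 6604 ; 9043 × 0.431 = 3898 → total 10502
Group 2: 10468 × 0.968 = 10133
Group 3: 12029 × 0.962 = 11572
Group 4: 9043 × 0.971 = 8781
Group 5: 12397 × 0.959 + 14323 × 0.253 = 11889 + 3624 = 15513
Net migration: Group 2 − 280 → 9853; Group 4 + 440 → 9221
Population now: 0–19=10502, 20–39=9853, 40–59=11572, 60–79=9221, 80+=15513
Period 4:
Births: 9853 × 0.549 = 5409 ; 11572 × 0.431 = 4988 → total 10397
Group 2: 10502 × 0.968 = 10166
Group 3: 9853 × 0.962 = 9479
Group 4: 11572 × 0.971 = 11236
Group 5: 9221 × 0.959 + 15513 × 0.253 = 8843 + 3925 = 12768
Net migration: Group 2 − 280 → 9886; Group 4 + 440 → 11676
Population now: 0–19=10397, 20–39=9886, 40–59=9479, 60–79=11676, 80+=12768
Total: 47200 → 54206; change = 7006; percentage change = 14.8%

14.8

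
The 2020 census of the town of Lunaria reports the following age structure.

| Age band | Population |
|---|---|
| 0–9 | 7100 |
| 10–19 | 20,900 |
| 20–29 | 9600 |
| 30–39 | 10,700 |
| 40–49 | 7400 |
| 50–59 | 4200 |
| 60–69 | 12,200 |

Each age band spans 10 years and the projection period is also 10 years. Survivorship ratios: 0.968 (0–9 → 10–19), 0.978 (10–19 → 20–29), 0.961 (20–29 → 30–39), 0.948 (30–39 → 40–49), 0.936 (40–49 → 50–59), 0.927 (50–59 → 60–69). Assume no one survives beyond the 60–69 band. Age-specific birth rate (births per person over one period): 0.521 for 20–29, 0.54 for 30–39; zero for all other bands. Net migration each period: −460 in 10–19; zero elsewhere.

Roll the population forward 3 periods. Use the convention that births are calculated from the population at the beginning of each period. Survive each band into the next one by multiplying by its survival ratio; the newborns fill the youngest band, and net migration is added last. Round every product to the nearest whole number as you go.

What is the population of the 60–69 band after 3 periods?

After projecting period 1:
Births: 9600 × 0.521 = 5002, 10700 × 0.54 = 5778 ⇒ total 10780
10–19: 7100 × 0.968 = 6873
20–29: 20900 × 0.978 = 20440
30–39: 9600 × 0.961 = 9226
40–49: 10700 × 0.948 = 10144
50–59: 7400 × 0.936 = 6926
60–69: 4200 × 0.927 = 3893
Net migration: 10–19 − 460 → 6413
Population now: 0–9=10780, 10–19=6413, 20–29=20440, 30–39=9226, 40–49=10144, 50–59=6926, 60–69=3893
After projecting period 2:
Births: 20440 × 0.521 = 10649, 9226 × 0.54 = 4982 ⇒ total 15631
10–19: 10780 × 0.968 = 10435
20–29: 6413 × 0.978 = 6272
30–39: 20440 × 0.961 = 19643
40–49: 9226 × 0.948 = 8746
50–59: 10144 × 0.936 = 9495
60–69: 6926 × 0.927 = 6420
Net migration: 10–19 − 460 → 9975
Population now: 0–9=15631, 10–19=9975, 20–29=6272, 30–39=19643, 40–49=8746, 50–59=9495, 60–69=6420
After projecting period 3:
Births: 6272 × 0.521 = 3268, 19643 × 0.54 = 10607 ⇒ total 13875
10–19: 15631 × 0.968 = 15131
20–29: 9975 × 0.978 = 9756
30–39: 6272 × 0.961 = 6027
40–49: 19643 × 0.948 = 18622
50–59: 8746 × 0.936 = 8186
60–69: 9495 × 0.927 = 8802
Net migration: 10–19 − 460 → 14671
Population now: 0–9=13875, 10–19=14671, 20–29=9756, 30–39=6027, 40–49=18622, 50–59=8186, 60–69=8802

8802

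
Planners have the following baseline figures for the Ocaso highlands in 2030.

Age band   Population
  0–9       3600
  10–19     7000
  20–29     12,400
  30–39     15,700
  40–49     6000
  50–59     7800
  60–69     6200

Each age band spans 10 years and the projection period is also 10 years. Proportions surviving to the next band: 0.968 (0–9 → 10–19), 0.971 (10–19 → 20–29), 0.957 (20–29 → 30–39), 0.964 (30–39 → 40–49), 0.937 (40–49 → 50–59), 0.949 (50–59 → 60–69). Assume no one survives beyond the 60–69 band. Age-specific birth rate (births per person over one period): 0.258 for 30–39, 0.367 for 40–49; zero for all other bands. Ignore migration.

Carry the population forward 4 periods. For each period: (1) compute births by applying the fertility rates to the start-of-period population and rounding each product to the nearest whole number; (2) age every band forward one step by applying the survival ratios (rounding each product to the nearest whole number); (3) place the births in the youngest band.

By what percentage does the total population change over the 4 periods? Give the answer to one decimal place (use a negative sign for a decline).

-28.9

Numbering the bands 1..7 from youngest to oldest:
[period 1]
Births: 15700 * 0.258 = 4051  |  6000 * 0.367 = 2202 → 6253
Band 2: 3600 * 0.968 = 3485
Band 3: 7000 * 0.971 = 6797
Band 4: 12400 * 0.957 = 11867
Band 5: 15700 * 0.964 = 15135
Band 6: 6000 * 0.937 = 5622
Band 7: 7800 * 0.949 = 7402
Population now: 0–9=6253, 10–19=3485, 20–29=6797, 30–39=11867, 40–49=15135, 50–59=5622, 60–69=7402
[period 2]
Births: 11867 * 0.258 = 3062  |  15135 * 0.367 = 5555 → 8617
Band 2: 6253 * 0.968 = 6053
Band 3: 3485 * 0.971 = 3384
Band 4: 6797 * 0.957 = 6505
Band 5: 11867 * 0.964 = 11440
Band 6: 15135 * 0.937 = 14181
Band 7: 5622 * 0.949 = 5335
Population now: 0–9=8617, 10–19=6053, 20–29=3384, 30–39=6505, 40–49=11440, 50–59=14181, 60–69=5335
[period 3]
Births: 6505 * 0.258 = 1678  |  11440 * 0.367 = 4198 → 5876
Band 2: 8617 * 0.968 = 8341
Band 3: 6053 * 0.971 = 5877
Band 4: 3384 * 0.957 = 3238
Band 5: 6505 * 0.964 = 6271
Band 6: 11440 * 0.937 = 10719
Band 7: 14181 * 0.949 = 13458
Population now: 0–9=5876, 10–19=8341, 20–29=5877, 30–39=3238, 40–49=6271, 50–59=10719, 60–69=13458
[period 4]
Births: 3238 * 0.258 = 835  |  6271 * 0.367 = 2301 → 3136
Band 2: 5876 * 0.968 = 5688
Band 3: 8341 * 0.971 = 8099
Band 4: 5877 * 0.957 = 5624
Band 5: 3238 * 0.964 = 3121
Band 6: 6271 * 0.937 = 5876
Band 7: 10719 * 0.949 = 10172
Population now: 0–9=3136, 10–19=5688, 20–29=8099, 30–39=5624, 40–49=3121, 50–59=5876, 60–69=10172
Total: 58700 → 41716; change = -16984; percentage change = -28.9%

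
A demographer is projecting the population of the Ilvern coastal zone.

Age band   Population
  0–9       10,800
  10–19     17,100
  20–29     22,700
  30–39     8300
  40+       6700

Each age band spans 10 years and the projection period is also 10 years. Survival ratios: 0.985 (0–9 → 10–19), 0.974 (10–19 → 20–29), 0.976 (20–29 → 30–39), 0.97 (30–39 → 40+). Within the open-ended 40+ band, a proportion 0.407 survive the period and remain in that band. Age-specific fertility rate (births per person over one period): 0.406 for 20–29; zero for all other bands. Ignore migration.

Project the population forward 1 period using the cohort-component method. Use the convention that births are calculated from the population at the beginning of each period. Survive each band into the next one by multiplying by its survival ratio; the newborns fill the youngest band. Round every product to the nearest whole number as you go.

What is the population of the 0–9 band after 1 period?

(Bands numbered youngest = 1 to oldest = 5.)
— Period 1 —
Births: 22700 × 0.406 = 9216
Band 2: 10800 × 0.985 = 10638
Band 3: 17100 × 0.974 = 16655
Band 4: 22700 × 0.976 = 22155
Band 5: 8300 × 0.97 + 6700 × 0.407 = 8051 + 2727 = 10778
End of period: [9216, 10638, 16655, 22155, 10778]

9216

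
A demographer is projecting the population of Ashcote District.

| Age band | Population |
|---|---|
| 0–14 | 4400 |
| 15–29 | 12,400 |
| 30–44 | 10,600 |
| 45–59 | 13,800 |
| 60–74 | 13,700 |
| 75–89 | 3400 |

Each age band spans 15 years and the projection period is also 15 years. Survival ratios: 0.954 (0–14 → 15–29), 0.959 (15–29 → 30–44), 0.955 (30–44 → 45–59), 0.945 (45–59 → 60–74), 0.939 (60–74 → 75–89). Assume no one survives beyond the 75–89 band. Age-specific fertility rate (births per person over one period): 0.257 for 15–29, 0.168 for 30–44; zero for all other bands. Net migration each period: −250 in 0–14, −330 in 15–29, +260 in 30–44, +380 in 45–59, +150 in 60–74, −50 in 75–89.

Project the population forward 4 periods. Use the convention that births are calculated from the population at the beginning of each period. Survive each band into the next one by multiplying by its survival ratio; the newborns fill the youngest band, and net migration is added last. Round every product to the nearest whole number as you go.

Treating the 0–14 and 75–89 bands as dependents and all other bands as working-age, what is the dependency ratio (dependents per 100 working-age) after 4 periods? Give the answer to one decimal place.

97.3

[period 1]
Births: 12400 * 0.257 = 3187  |  10600 * 0.168 = 1781 ⇒ total 4968
15–29: 4400 * 0.954 = 4198
30–44: 12400 * 0.959 = 11892
45–59: 10600 * 0.955 = 10123
60–74: 13800 * 0.945 = 13041
75–89: 13700 * 0.939 = 12864
Net migration: 0–14 − 250 → 4718; 15–29 − 330 → 3868; 30–44 + 260 → 12152; 45–59 + 380 → 10503; 60–74 + 150 → 13191; 75–89 − 50 → 12814
End of period: [4718, 3868, 12152, 10503, 13191, 12814]
[period 2]
Births: 3868 * 0.257 = 994  |  12152 * 0.168 = 2042 ⇒ total 3036
15–29: 4718 * 0.954 = 4501
30–44: 3868 * 0.959 = 3709
45–59: 12152 * 0.955 = 11605
60–74: 10503 * 0.945 = 9925
75–89: 13191 * 0.939 = 12386
Net migration: 0–14 − 250 → 2786; 15–29 − 330 → 4171; 30–44 + 260 → 3969; 45–59 + 380 → 11985; 60–74 + 150 → 10075; 75–89 − 50 → 12336
End of period: [2786, 4171, 3969, 11985, 10075, 12336]
[period 3]
Births: 4171 * 0.257 = 1072  |  3969 * 0.168 = 667 ⇒ total 1739
15–29: 2786 * 0.954 = 2658
30–44: 4171 * 0.959 = 4000
45–59: 3969 * 0.955 = 3790
60–74: 11985 * 0.945 = 11326
75–89: 10075 * 0.939 = 9460
Net migration: 0–14 − 250 → 1489; 15–29 − 330 → 2328; 30–44 + 260 → 4260; 45–59 + 380 → 4170; 60–74 + 150 → 11476; 75–89 − 50 → 9410
End of period: [1489, 2328, 4260, 4170, 11476, 9410]
[period 4]
Births: 2328 * 0.257 = 598  |  4260 * 0.168 = 716 ⇒ total 1314
15–29: 1489 * 0.954 = 1421
30–44: 2328 * 0.959 = 2233
45–59: 4260 * 0.955 = 4068
60–74: 4170 * 0.945 = 3941
75–89: 11476 * 0.939 = 10776
Net migration: 0–14 − 250 → 1064; 15–29 − 330 → 1091; 30–44 + 260 → 2493; 45–59 + 380 → 4448; 60–74 + 150 → 4091; 75–89 − 50 → 10726
End of period: [1064, 1091, 2493, 4448, 4091, 10726]
Dependents (band 0–14 + band 75–89) = 1064 + 10726 = 11790; working-age = 12123; ratio = 11790/12123 × 100 = 97.3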